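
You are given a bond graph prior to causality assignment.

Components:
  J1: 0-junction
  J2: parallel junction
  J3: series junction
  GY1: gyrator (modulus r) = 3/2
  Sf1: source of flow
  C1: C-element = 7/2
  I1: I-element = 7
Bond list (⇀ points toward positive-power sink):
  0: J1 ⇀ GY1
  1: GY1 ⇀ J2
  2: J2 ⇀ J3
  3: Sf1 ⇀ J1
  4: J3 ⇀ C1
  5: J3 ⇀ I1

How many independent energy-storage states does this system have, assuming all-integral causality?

2  (C1, I1 all integral)

β3 →Sf1  (Sf1: flow source, stroke at near end)
β0 →J1  (closing 0-jn rule on J1)
β1 →J2  (GY1: gyrator matches bond 0)
β2 →J3  (J2 effort already set via bond 1)
β4 →J3  (C1 integral (e out))
β5 →I1  (J3 needs exactly one f-in)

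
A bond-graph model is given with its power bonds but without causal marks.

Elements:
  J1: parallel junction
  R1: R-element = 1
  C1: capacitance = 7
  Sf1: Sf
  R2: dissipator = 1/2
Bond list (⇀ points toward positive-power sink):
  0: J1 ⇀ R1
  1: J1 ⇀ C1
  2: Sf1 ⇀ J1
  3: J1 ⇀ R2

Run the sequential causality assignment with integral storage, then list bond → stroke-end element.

bond 0 stroke→R1
bond 1 stroke→J1
bond 2 stroke→Sf1
bond 3 stroke→R2

b2 |Sf1  (Sf1 (Sf) sets flow on bond)
b1 |J1  (C1 integral (e out))
b0 |R1  (J1 effort already set via bond 1)
b3 |R2  (common-e at J1 fixed by 1)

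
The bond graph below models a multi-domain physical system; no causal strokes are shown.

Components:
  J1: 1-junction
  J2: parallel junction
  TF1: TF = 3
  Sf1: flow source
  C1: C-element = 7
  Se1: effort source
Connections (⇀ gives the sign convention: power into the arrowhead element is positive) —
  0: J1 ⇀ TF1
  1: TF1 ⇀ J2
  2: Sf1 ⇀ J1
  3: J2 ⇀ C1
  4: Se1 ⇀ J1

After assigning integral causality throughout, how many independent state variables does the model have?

1  (C1 all integral)

β2 stroke at Sf1  (source Sf1 imposes f)
β4 stroke at J1  (source Se1 imposes e)
β0 stroke at J1  (J1 flow already set via bond 2)
β1 stroke at TF1  (TF1: transformer flips bond 0)
β3 stroke at J2  (closing 0-jn rule on J2)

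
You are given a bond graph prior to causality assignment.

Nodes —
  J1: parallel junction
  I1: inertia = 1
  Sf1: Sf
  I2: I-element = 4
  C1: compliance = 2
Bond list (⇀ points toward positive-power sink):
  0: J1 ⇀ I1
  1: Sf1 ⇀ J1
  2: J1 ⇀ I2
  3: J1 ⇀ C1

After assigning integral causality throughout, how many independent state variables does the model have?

3  (C1, I1, I2 all integral)

bond 1 →Sf1  (Sf1: flow source, stroke at near end)
bond 0 →I1  (prefer integral on I1)
bond 2 →I2  (prefer integral on I2)
bond 3 →J1  (J1: last free bond brings effort in)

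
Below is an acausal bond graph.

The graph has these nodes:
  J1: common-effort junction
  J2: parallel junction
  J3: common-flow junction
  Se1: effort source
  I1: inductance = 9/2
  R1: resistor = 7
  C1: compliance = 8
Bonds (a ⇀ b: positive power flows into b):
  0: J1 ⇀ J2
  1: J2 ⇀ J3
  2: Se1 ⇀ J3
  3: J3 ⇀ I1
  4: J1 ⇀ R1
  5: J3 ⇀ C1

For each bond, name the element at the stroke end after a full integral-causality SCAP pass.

#0 →J2
#1 →J3
#2 →J3
#3 →I1
#4 →J1
#5 →J3

β2 →J3  (Se1: effort source, stroke at far end)
β3 →I1  (I1: I, integral causality)
β1 →J3  (common-f at J3 fixed by 3)
β5 →J3  (J3 flow already set via bond 3)
β0 →J2  (closing 0-jn rule on J2)
β4 →J1  (closing 0-jn rule on J1)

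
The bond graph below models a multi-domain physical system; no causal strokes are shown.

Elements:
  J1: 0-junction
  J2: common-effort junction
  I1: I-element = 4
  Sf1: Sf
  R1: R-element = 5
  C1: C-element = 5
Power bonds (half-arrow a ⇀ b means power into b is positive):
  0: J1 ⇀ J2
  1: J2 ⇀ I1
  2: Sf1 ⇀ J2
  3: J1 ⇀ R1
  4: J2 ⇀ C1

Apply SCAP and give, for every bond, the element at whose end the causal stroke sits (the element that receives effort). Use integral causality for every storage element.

β2 stroke at Sf1  (Sf1: flow source, stroke at near end)
β1 stroke at I1  (prefer integral on I1)
β4 stroke at J2  (C1 integral (e out))
β0 stroke at J1  (J2: bond 4 brought effort, rest push out)
β3 stroke at R1  (J1: bond 0 brought effort, rest push out)

bond 0 |J1
bond 1 |I1
bond 2 |Sf1
bond 3 |R1
bond 4 |J2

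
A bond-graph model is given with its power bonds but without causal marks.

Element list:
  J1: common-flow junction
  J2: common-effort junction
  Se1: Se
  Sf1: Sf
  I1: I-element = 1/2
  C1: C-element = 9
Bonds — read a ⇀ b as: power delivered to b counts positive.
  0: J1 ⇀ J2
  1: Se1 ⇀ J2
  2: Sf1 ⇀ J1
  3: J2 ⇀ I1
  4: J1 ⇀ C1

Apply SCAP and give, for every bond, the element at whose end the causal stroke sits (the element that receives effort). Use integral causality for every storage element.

β0 |J1
β1 |J2
β2 |Sf1
β3 |I1
β4 |J1

β1 →J2  (Se1: effort source, stroke at far end)
β2 →Sf1  (Sf1 (Sf) sets flow on bond)
β0 →J1  (J1: bond 2 brought flow, rest push out)
β4 →J1  (J1: bond 2 brought flow, rest push out)
β3 →I1  (0-jn J2 has e-setter on 1)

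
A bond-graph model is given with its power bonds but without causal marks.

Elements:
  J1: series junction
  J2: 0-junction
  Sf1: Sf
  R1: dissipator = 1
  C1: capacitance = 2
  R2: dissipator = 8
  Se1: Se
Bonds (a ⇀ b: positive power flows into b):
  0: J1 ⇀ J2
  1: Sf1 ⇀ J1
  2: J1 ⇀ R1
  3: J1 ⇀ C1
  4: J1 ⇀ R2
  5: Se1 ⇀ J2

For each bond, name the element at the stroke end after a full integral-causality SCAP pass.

bond 0 stroke at J1
bond 1 stroke at Sf1
bond 2 stroke at J1
bond 3 stroke at J1
bond 4 stroke at J1
bond 5 stroke at J2

β1 |Sf1  (Sf1 (Sf) sets flow on bond)
β5 |J2  (Se1: effort source, stroke at far end)
β0 |J1  (common-f at J1 fixed by 1)
β2 |J1  (1-jn J1 has f-setter on 1)
β3 |J1  (J1 flow already set via bond 1)
β4 |J1  (common-f at J1 fixed by 1)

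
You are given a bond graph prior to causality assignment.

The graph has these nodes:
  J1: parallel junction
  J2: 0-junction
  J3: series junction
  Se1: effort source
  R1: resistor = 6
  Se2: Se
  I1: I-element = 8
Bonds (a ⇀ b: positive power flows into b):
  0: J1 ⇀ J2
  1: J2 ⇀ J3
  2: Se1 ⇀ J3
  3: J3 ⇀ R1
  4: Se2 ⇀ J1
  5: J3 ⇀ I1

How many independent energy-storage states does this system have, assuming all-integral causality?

1  (I1 all integral)

b2 |J3  (source Se1 imposes e)
b4 |J1  (Se2 fixes effort; stroke away)
b0 |J2  (0-jn J1 has e-setter on 4)
b1 |J3  (J2 effort already set via bond 0)
b5 |I1  (prefer integral on I1)
b3 |J3  (common-f at J3 fixed by 5)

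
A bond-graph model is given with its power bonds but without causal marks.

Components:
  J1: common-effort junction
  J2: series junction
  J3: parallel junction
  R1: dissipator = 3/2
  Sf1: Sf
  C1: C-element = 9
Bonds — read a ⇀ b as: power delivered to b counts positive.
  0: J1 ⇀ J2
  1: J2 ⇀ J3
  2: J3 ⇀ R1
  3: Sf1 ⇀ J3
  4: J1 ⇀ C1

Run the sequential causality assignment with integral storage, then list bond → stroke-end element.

b0 |J2
b1 |J3
b2 |R1
b3 |Sf1
b4 |J1

bond 3 stroke at Sf1  (Sf1 fixes flow; stroke at Sf1)
bond 4 stroke at J1  (C1 integral (e out))
bond 0 stroke at J2  (J1: bond 4 brought effort, rest push out)
bond 1 stroke at J3  (closing 1-jn rule on J2)
bond 2 stroke at R1  (0-jn J3 has e-setter on 1)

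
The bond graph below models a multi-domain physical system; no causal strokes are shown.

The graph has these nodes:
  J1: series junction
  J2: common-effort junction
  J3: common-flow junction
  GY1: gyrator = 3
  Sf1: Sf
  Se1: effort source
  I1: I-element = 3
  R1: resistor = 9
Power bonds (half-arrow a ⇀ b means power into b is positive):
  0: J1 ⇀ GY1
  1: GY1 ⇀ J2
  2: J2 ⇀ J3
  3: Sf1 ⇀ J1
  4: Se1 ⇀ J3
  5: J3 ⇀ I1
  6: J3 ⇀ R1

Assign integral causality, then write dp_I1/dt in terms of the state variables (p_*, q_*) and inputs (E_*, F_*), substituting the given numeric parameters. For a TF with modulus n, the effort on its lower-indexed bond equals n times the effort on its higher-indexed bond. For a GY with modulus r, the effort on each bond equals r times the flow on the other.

dp_I1/dt = E_Se1 + 3*F_Sf1 - 3*p_I1

β3 stroke at Sf1  (Sf1 fixes flow; stroke at Sf1)
β4 stroke at J3  (Se1: effort source, stroke at far end)
β0 stroke at J1  (1-jn J1 has f-setter on 3)
β1 stroke at J2  (GY1 both-in/both-out from 0)
β2 stroke at J3  (common-e at J2 fixed by 1)
β5 stroke at I1  (I1 integral (f out))
β6 stroke at J3  (1-jn J3 has f-setter on 5)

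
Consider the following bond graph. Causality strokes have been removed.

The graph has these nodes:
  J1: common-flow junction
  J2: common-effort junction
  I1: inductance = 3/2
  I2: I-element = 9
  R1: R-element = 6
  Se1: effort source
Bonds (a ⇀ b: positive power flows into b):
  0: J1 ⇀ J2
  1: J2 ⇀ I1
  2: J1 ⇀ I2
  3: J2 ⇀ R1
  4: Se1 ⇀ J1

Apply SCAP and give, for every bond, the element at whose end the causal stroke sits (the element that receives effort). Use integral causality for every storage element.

b0 stroke→J1
b1 stroke→I1
b2 stroke→I2
b3 stroke→J2
b4 stroke→J1

b4 stroke at J1  (source Se1 imposes e)
b1 stroke at I1  (I1 outputs flow p/I1)
b2 stroke at I2  (I2 integral (f out))
b0 stroke at J1  (1-jn J1 has f-setter on 2)
b3 stroke at J2  (closing 0-jn rule on J2)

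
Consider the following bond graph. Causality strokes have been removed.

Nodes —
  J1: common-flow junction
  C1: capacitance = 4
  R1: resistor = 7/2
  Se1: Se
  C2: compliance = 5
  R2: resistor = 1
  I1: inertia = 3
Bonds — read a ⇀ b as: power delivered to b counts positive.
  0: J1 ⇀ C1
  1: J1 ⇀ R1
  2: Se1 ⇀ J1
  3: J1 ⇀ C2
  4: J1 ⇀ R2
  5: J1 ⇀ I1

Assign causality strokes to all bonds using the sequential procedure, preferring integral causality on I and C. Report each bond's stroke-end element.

#0 stroke at J1
#1 stroke at J1
#2 stroke at J1
#3 stroke at J1
#4 stroke at J1
#5 stroke at I1

#2 stroke at J1  (Se1 (Se) sets effort on bond)
#0 stroke at J1  (C1: C, integral causality)
#3 stroke at J1  (prefer integral on C2)
#5 stroke at I1  (I1 integral (f out))
#1 stroke at J1  (J1: bond 5 brought flow, rest push out)
#4 stroke at J1  (J1: bond 5 brought flow, rest push out)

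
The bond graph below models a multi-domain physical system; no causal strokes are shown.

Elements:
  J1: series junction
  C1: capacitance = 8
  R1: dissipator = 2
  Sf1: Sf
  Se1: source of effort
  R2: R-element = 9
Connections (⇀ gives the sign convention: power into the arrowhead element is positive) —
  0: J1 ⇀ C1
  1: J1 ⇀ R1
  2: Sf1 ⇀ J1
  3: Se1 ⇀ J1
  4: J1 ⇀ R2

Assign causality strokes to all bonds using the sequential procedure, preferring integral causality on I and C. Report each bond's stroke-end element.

β2 →Sf1  (Sf1 (Sf) sets flow on bond)
β3 →J1  (Se1 fixes effort; stroke away)
β0 →J1  (common-f at J1 fixed by 2)
β1 →J1  (1-jn J1 has f-setter on 2)
β4 →J1  (common-f at J1 fixed by 2)

bond 0 →J1
bond 1 →J1
bond 2 →Sf1
bond 3 →J1
bond 4 →J1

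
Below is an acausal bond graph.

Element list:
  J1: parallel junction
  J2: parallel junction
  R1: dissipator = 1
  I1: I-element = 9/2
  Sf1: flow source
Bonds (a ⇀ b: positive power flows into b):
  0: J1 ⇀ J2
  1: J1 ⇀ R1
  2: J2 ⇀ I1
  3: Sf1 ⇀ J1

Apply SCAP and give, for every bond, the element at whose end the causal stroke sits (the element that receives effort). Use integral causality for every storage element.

β0 stroke→J2
β1 stroke→J1
β2 stroke→I1
β3 stroke→Sf1

#3 |Sf1  (source Sf1 imposes f)
#2 |I1  (prefer integral on I1)
#0 |J2  (J2: last free bond brings effort in)
#1 |J1  (only one effort-in slot at J1)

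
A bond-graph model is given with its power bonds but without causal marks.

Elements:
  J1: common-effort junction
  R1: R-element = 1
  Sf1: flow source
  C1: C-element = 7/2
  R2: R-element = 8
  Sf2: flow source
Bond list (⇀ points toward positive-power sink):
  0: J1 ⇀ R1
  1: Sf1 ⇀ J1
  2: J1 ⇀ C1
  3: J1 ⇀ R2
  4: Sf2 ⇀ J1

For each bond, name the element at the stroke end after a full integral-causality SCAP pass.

b1 stroke at Sf1  (Sf1: flow source, stroke at near end)
b4 stroke at Sf2  (Sf2 fixes flow; stroke at Sf2)
b2 stroke at J1  (C1: C, integral causality)
b0 stroke at R1  (J1: bond 2 brought effort, rest push out)
b3 stroke at R2  (common-e at J1 fixed by 2)

b0 stroke at R1
b1 stroke at Sf1
b2 stroke at J1
b3 stroke at R2
b4 stroke at Sf2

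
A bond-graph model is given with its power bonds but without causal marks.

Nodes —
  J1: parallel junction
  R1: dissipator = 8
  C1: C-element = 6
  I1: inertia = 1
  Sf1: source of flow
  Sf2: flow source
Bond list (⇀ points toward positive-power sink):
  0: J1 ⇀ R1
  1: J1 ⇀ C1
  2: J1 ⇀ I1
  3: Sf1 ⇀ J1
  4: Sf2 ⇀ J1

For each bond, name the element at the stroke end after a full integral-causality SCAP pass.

bond 3 |Sf1  (source Sf1 imposes f)
bond 4 |Sf2  (Sf2 (Sf) sets flow on bond)
bond 1 |J1  (prefer integral on C1)
bond 0 |R1  (common-e at J1 fixed by 1)
bond 2 |I1  (J1 effort already set via bond 1)

b0 stroke at R1
b1 stroke at J1
b2 stroke at I1
b3 stroke at Sf1
b4 stroke at Sf2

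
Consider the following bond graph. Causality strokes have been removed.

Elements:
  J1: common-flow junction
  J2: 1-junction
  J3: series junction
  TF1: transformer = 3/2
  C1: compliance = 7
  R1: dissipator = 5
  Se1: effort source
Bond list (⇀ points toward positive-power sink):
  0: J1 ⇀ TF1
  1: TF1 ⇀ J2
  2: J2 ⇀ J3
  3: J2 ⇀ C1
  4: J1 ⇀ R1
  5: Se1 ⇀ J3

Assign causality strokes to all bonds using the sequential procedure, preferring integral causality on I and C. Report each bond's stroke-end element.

b0 →J1
b1 →TF1
b2 →J2
b3 →J2
b4 →R1
b5 →J3

bond 5 |J3  (Se1: effort source, stroke at far end)
bond 2 |J2  (J3 needs exactly one f-in)
bond 3 |J2  (prefer integral on C1)
bond 1 |TF1  (only one flow-in slot at J2)
bond 0 |J1  (TF1 one-in-one-out from 1)
bond 4 |R1  (J1: last free bond brings flow in)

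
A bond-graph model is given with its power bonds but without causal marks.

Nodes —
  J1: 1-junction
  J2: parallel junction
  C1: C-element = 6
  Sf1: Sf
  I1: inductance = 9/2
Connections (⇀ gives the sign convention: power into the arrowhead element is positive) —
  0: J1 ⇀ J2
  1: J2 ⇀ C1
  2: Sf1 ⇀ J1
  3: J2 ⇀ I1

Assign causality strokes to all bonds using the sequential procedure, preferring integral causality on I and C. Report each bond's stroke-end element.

β0 stroke at J1
β1 stroke at J2
β2 stroke at Sf1
β3 stroke at I1

b2 |Sf1  (source Sf1 imposes f)
b0 |J1  (J1: bond 2 brought flow, rest push out)
b1 |J2  (prefer integral on C1)
b3 |I1  (J2: bond 1 brought effort, rest push out)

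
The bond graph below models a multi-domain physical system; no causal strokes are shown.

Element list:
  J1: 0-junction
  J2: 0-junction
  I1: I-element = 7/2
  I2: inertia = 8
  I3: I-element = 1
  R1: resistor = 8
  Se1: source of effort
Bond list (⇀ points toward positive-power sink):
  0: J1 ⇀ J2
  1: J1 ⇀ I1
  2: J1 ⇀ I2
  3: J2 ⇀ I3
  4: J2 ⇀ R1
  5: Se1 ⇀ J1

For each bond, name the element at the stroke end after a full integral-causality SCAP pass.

β0 |J2
β1 |I1
β2 |I2
β3 |I3
β4 |R1
β5 |J1

b5 stroke at J1  (Se1: effort source, stroke at far end)
b0 stroke at J2  (0-jn J1 has e-setter on 5)
b1 stroke at I1  (common-e at J1 fixed by 5)
b2 stroke at I2  (J1: bond 5 brought effort, rest push out)
b3 stroke at I3  (0-jn J2 has e-setter on 0)
b4 stroke at R1  (common-e at J2 fixed by 0)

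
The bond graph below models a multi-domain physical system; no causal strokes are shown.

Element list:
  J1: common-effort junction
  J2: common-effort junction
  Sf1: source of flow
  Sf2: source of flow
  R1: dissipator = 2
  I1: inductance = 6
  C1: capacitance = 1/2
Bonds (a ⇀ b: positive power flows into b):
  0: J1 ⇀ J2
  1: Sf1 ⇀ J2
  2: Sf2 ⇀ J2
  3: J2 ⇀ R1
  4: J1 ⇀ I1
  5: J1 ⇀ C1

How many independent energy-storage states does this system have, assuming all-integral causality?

2  (C1, I1 all integral)

bond 1 →Sf1  (Sf1 fixes flow; stroke at Sf1)
bond 2 →Sf2  (Sf2 fixes flow; stroke at Sf2)
bond 4 →I1  (I1: I, integral causality)
bond 5 →J1  (C1: C, integral causality)
bond 0 →J2  (J1: bond 5 brought effort, rest push out)
bond 3 →R1  (J2 effort already set via bond 0)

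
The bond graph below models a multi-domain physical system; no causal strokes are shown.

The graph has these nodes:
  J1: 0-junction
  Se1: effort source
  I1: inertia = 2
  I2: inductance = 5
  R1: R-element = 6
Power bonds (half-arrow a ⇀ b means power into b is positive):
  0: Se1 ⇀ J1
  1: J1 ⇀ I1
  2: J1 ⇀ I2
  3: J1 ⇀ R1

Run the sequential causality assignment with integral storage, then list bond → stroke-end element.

bond 0 stroke→J1  (Se1 (Se) sets effort on bond)
bond 1 stroke→I1  (J1 effort already set via bond 0)
bond 2 stroke→I2  (0-jn J1 has e-setter on 0)
bond 3 stroke→R1  (J1 effort already set via bond 0)

#0 |J1
#1 |I1
#2 |I2
#3 |R1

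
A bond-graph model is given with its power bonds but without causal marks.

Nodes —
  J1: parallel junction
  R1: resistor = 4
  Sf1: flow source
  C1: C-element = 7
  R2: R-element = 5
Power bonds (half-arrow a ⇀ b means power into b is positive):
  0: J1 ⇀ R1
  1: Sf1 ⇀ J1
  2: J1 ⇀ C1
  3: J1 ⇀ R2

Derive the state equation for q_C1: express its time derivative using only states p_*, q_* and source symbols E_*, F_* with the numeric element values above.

dq_C1/dt = F_Sf1 - 9*q_C1/140

#1 |Sf1  (Sf1 fixes flow; stroke at Sf1)
#2 |J1  (C1 outputs effort q/C1)
#0 |R1  (common-e at J1 fixed by 2)
#3 |R2  (0-jn J1 has e-setter on 2)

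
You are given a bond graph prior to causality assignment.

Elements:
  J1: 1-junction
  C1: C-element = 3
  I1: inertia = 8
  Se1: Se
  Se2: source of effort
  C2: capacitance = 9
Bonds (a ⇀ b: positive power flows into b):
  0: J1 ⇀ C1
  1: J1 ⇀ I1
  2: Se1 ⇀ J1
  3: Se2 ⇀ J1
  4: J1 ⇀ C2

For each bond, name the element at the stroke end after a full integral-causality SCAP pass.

bond 2 |J1  (Se1 (Se) sets effort on bond)
bond 3 |J1  (source Se2 imposes e)
bond 0 |J1  (C1 outputs effort q/C1)
bond 1 |I1  (I1 integral (f out))
bond 4 |J1  (common-f at J1 fixed by 1)

bond 0 |J1
bond 1 |I1
bond 2 |J1
bond 3 |J1
bond 4 |J1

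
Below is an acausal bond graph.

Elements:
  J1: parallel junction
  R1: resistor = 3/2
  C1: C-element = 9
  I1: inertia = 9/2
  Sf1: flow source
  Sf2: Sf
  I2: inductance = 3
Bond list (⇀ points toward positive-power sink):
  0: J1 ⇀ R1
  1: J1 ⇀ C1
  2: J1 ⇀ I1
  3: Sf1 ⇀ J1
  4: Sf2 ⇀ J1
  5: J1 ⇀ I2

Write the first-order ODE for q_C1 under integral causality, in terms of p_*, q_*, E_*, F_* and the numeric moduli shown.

β3 |Sf1  (Sf1 (Sf) sets flow on bond)
β4 |Sf2  (Sf2 fixes flow; stroke at Sf2)
β1 |J1  (C1 integral (e out))
β0 |R1  (J1: bond 1 brought effort, rest push out)
β2 |I1  (J1 effort already set via bond 1)
β5 |I2  (J1: bond 1 brought effort, rest push out)

dq_C1/dt = F_Sf1 + F_Sf2 - 2*p_I1/9 - p_I2/3 - 2*q_C1/27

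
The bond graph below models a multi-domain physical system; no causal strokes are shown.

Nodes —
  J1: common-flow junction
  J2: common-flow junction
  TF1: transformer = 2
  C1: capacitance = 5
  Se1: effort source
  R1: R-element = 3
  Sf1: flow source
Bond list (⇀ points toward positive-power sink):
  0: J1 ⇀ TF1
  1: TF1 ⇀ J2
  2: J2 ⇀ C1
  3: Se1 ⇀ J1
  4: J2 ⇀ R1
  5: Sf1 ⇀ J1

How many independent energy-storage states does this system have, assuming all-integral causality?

bond 3 |J1  (Se1: effort source, stroke at far end)
bond 5 |Sf1  (Sf1 fixes flow; stroke at Sf1)
bond 0 |J1  (J1 flow already set via bond 5)
bond 1 |TF1  (TF1: transformer flips bond 0)
bond 2 |J2  (J2 flow already set via bond 1)
bond 4 |J2  (J2: bond 1 brought flow, rest push out)

1  (C1 all integral)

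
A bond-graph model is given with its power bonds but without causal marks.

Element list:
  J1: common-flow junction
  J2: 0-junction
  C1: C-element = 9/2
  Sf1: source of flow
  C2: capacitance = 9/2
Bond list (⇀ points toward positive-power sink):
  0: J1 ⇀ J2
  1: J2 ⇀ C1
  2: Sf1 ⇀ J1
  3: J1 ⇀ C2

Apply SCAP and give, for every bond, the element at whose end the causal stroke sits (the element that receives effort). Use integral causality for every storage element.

bond 0 stroke at J1
bond 1 stroke at J2
bond 2 stroke at Sf1
bond 3 stroke at J1

#2 stroke→Sf1  (Sf1 fixes flow; stroke at Sf1)
#0 stroke→J1  (J1: bond 2 brought flow, rest push out)
#3 stroke→J1  (J1 flow already set via bond 2)
#1 stroke→J2  (closing 0-jn rule on J2)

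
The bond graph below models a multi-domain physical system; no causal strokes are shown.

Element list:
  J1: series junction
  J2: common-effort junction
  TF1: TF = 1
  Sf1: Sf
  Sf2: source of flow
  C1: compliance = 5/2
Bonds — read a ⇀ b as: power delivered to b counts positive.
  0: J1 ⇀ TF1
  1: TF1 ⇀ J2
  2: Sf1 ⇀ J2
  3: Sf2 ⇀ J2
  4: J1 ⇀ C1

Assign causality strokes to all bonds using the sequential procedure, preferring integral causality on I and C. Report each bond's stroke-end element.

bond 0 |TF1
bond 1 |J2
bond 2 |Sf1
bond 3 |Sf2
bond 4 |J1

b2 →Sf1  (source Sf1 imposes f)
b3 →Sf2  (Sf2 (Sf) sets flow on bond)
b1 →J2  (closing 0-jn rule on J2)
b0 →TF1  (TF1 one-in-one-out from 1)
b4 →J1  (common-f at J1 fixed by 0)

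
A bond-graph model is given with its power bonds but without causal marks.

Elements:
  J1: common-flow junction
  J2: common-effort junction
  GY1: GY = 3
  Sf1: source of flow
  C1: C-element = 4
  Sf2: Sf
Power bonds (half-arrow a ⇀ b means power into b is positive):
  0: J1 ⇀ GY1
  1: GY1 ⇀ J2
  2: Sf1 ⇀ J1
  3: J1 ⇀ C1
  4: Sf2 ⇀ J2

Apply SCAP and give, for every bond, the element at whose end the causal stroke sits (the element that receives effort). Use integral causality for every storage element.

#2 stroke→Sf1  (Sf1 fixes flow; stroke at Sf1)
#4 stroke→Sf2  (Sf2 fixes flow; stroke at Sf2)
#0 stroke→J1  (J1: bond 2 brought flow, rest push out)
#3 stroke→J1  (common-f at J1 fixed by 2)
#1 stroke→J2  (J2: last free bond brings effort in)

#0 stroke at J1
#1 stroke at J2
#2 stroke at Sf1
#3 stroke at J1
#4 stroke at Sf2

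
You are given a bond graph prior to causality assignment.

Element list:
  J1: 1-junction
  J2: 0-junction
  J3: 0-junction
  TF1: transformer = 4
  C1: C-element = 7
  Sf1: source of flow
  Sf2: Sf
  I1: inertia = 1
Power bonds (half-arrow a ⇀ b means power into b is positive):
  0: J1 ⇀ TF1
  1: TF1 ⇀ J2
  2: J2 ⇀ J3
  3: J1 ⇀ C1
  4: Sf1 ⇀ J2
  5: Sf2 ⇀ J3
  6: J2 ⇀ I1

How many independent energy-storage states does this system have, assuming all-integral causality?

bond 4 stroke at Sf1  (Sf1 fixes flow; stroke at Sf1)
bond 5 stroke at Sf2  (Sf2: flow source, stroke at near end)
bond 2 stroke at J3  (J3 needs exactly one e-in)
bond 3 stroke at J1  (C1: C, integral causality)
bond 0 stroke at TF1  (closing 1-jn rule on J1)
bond 1 stroke at J2  (TF1 one-in-one-out from 0)
bond 6 stroke at I1  (J2: bond 1 brought effort, rest push out)

2  (C1, I1 all integral)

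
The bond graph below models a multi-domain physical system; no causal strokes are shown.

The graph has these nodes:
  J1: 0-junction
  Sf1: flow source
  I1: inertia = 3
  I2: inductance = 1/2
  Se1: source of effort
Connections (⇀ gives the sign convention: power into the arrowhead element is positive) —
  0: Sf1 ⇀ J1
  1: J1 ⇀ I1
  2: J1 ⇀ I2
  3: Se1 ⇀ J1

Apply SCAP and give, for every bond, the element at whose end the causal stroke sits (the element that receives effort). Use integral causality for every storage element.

β0 stroke at Sf1  (Sf1 (Sf) sets flow on bond)
β3 stroke at J1  (source Se1 imposes e)
β1 stroke at I1  (J1 effort already set via bond 3)
β2 stroke at I2  (J1 effort already set via bond 3)

β0 →Sf1
β1 →I1
β2 →I2
β3 →J1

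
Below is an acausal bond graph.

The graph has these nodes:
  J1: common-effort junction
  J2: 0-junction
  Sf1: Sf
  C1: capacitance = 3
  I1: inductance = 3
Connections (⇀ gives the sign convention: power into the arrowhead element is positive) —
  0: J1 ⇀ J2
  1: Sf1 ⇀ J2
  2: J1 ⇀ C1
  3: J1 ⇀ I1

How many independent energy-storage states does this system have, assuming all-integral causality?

2  (C1, I1 all integral)

#1 stroke→Sf1  (Sf1 (Sf) sets flow on bond)
#0 stroke→J2  (closing 0-jn rule on J2)
#2 stroke→J1  (C1 integral (e out))
#3 stroke→I1  (common-e at J1 fixed by 2)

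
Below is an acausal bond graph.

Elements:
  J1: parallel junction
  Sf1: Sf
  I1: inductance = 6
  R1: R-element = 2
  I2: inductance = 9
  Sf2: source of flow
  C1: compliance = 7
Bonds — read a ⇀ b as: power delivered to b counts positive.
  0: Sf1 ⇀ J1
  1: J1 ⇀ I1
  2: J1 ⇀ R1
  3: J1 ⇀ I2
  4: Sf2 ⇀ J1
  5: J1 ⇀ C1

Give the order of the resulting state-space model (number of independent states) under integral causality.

bond 0 →Sf1  (source Sf1 imposes f)
bond 4 →Sf2  (Sf2 fixes flow; stroke at Sf2)
bond 1 →I1  (I1 outputs flow p/I1)
bond 3 →I2  (I2 integral (f out))
bond 5 →J1  (C1 outputs effort q/C1)
bond 2 →R1  (common-e at J1 fixed by 5)

3  (C1, I1, I2 all integral)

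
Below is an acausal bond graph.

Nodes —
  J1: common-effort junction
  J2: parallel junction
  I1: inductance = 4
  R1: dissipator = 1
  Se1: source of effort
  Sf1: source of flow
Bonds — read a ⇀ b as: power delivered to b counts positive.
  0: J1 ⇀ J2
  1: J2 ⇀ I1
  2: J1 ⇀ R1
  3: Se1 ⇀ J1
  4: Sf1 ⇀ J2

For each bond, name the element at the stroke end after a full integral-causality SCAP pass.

#3 |J1  (source Se1 imposes e)
#4 |Sf1  (Sf1 (Sf) sets flow on bond)
#0 |J2  (common-e at J1 fixed by 3)
#2 |R1  (0-jn J1 has e-setter on 3)
#1 |I1  (common-e at J2 fixed by 0)

bond 0 stroke at J2
bond 1 stroke at I1
bond 2 stroke at R1
bond 3 stroke at J1
bond 4 stroke at Sf1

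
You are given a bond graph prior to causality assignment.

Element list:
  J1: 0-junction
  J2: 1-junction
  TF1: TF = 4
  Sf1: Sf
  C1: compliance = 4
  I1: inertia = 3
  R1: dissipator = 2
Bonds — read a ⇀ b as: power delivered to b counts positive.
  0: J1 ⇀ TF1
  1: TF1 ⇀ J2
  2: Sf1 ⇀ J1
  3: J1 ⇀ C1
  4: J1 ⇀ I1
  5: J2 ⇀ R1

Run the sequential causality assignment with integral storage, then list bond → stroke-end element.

β2 stroke→Sf1  (Sf1 (Sf) sets flow on bond)
β3 stroke→J1  (C1 outputs effort q/C1)
β0 stroke→TF1  (0-jn J1 has e-setter on 3)
β4 stroke→I1  (common-e at J1 fixed by 3)
β1 stroke→J2  (TF1: transformer flips bond 0)
β5 stroke→R1  (J2 needs exactly one f-in)

#0 →TF1
#1 →J2
#2 →Sf1
#3 →J1
#4 →I1
#5 →R1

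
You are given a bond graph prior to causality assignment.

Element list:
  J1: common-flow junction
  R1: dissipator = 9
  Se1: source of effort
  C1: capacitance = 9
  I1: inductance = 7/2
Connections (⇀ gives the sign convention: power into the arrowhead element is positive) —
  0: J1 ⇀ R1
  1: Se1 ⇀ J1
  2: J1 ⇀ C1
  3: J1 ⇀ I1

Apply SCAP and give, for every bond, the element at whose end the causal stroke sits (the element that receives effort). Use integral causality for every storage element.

β0 →J1
β1 →J1
β2 →J1
β3 →I1

bond 1 stroke at J1  (Se1: effort source, stroke at far end)
bond 2 stroke at J1  (C1: C, integral causality)
bond 3 stroke at I1  (I1 integral (f out))
bond 0 stroke at J1  (J1 flow already set via bond 3)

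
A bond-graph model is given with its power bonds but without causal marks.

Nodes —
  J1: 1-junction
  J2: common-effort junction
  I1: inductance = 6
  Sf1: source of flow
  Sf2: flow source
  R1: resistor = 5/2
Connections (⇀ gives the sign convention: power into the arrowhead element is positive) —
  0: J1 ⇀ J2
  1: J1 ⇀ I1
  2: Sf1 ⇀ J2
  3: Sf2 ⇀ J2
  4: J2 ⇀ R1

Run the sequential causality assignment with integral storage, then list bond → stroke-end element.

b2 stroke at Sf1  (Sf1 fixes flow; stroke at Sf1)
b3 stroke at Sf2  (Sf2: flow source, stroke at near end)
b1 stroke at I1  (prefer integral on I1)
b0 stroke at J1  (J1 flow already set via bond 1)
b4 stroke at J2  (J2 needs exactly one e-in)

b0 stroke→J1
b1 stroke→I1
b2 stroke→Sf1
b3 stroke→Sf2
b4 stroke→J2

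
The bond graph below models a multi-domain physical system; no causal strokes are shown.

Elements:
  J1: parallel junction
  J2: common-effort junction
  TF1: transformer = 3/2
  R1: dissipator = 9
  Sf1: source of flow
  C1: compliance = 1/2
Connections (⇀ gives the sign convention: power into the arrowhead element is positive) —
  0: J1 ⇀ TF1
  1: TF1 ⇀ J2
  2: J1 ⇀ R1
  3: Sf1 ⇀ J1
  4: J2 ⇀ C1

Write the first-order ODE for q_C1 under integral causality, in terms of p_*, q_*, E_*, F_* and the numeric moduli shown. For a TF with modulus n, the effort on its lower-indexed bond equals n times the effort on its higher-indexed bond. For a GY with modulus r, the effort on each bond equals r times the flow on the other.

dq_C1/dt = 3*F_Sf1/2 - q_C1/2

β3 →Sf1  (Sf1 (Sf) sets flow on bond)
β4 →J2  (C1: C, integral causality)
β1 →TF1  (J2: bond 4 brought effort, rest push out)
β0 →J1  (TF1: transformer flips bond 1)
β2 →R1  (J1: bond 0 brought effort, rest push out)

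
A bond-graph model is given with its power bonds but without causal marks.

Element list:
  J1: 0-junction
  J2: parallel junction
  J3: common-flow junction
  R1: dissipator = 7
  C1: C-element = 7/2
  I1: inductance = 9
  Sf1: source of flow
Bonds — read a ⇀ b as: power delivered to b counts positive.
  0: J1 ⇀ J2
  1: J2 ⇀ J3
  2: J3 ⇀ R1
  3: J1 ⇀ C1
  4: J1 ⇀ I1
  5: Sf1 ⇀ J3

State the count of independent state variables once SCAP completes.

bond 5 stroke at Sf1  (Sf1: flow source, stroke at near end)
bond 1 stroke at J3  (J3: bond 5 brought flow, rest push out)
bond 2 stroke at J3  (common-f at J3 fixed by 5)
bond 0 stroke at J2  (closing 0-jn rule on J2)
bond 3 stroke at J1  (C1: C, integral causality)
bond 4 stroke at I1  (common-e at J1 fixed by 3)

2  (C1, I1 all integral)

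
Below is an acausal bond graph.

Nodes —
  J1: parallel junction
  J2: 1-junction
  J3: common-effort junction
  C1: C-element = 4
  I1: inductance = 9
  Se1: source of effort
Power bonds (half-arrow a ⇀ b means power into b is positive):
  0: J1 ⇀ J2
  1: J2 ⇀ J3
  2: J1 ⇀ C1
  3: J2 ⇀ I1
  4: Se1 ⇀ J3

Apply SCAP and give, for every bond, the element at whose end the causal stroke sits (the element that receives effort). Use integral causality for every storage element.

b4 →J3  (Se1 fixes effort; stroke away)
b1 →J2  (common-e at J3 fixed by 4)
b2 →J1  (C1: C, integral causality)
b0 →J2  (0-jn J1 has e-setter on 2)
b3 →I1  (closing 1-jn rule on J2)

b0 →J2
b1 →J2
b2 →J1
b3 →I1
b4 →J3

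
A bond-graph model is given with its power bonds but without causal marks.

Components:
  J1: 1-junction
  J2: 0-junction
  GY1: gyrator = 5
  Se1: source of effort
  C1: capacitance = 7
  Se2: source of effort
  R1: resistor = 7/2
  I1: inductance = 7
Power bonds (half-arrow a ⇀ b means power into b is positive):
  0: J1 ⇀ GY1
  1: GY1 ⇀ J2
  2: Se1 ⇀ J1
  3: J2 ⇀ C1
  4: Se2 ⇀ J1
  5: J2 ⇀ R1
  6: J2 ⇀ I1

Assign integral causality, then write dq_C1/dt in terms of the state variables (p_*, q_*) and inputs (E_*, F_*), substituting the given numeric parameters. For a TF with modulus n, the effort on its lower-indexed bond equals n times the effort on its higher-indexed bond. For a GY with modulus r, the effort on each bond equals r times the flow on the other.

dq_C1/dt = E_Se1/5 + E_Se2/5 - p_I1/7 - 2*q_C1/49

bond 2 stroke at J1  (Se1 (Se) sets effort on bond)
bond 4 stroke at J1  (Se2 fixes effort; stroke away)
bond 0 stroke at GY1  (J1: last free bond brings flow in)
bond 1 stroke at GY1  (GY GY1: same side as bond 0)
bond 3 stroke at J2  (C1 integral (e out))
bond 5 stroke at R1  (common-e at J2 fixed by 3)
bond 6 stroke at I1  (common-e at J2 fixed by 3)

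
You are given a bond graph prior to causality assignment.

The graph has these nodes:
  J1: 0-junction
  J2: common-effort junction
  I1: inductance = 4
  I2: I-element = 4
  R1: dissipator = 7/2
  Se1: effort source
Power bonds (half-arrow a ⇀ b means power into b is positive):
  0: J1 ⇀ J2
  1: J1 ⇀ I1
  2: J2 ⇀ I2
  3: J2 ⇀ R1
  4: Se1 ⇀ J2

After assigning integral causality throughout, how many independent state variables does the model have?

b4 →J2  (Se1: effort source, stroke at far end)
b0 →J1  (J2 effort already set via bond 4)
b2 →I2  (J2: bond 4 brought effort, rest push out)
b3 →R1  (J2: bond 4 brought effort, rest push out)
b1 →I1  (J1: bond 0 brought effort, rest push out)

2  (I1, I2 all integral)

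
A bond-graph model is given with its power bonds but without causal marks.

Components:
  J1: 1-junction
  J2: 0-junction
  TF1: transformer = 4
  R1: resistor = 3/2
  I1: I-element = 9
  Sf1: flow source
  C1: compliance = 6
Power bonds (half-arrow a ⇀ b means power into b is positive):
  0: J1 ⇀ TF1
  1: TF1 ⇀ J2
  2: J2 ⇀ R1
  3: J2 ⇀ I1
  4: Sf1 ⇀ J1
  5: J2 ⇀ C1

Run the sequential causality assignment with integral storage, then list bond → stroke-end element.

#4 |Sf1  (Sf1 (Sf) sets flow on bond)
#0 |J1  (1-jn J1 has f-setter on 4)
#1 |TF1  (TF1: transformer flips bond 0)
#3 |I1  (I1: I, integral causality)
#5 |J2  (C1 integral (e out))
#2 |R1  (J2 effort already set via bond 5)

b0 |J1
b1 |TF1
b2 |R1
b3 |I1
b4 |Sf1
b5 |J2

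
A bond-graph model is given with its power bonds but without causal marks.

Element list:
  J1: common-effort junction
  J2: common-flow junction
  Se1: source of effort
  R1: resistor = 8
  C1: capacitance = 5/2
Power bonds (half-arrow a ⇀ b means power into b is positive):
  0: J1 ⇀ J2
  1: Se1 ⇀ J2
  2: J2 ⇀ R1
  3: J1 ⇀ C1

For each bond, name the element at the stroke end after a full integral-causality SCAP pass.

#1 →J2  (Se1 fixes effort; stroke away)
#3 →J1  (C1 outputs effort q/C1)
#0 →J2  (common-e at J1 fixed by 3)
#2 →R1  (J2 needs exactly one f-in)

#0 stroke→J2
#1 stroke→J2
#2 stroke→R1
#3 stroke→J1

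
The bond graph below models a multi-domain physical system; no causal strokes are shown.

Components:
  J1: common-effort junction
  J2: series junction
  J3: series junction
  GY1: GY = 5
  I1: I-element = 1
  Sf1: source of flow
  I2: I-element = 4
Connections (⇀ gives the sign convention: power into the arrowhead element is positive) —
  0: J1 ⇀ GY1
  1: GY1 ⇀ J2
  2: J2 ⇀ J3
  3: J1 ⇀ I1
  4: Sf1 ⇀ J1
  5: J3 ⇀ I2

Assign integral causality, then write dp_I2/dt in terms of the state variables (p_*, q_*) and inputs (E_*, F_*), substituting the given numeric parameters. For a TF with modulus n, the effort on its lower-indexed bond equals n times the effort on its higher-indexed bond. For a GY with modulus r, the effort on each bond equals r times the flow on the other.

β4 |Sf1  (Sf1 (Sf) sets flow on bond)
β3 |I1  (prefer integral on I1)
β0 |J1  (J1 needs exactly one e-in)
β1 |J2  (GY GY1: same side as bond 0)
β2 |J3  (closing 1-jn rule on J2)
β5 |I2  (J3: last free bond brings flow in)

dp_I2/dt = 5*F_Sf1 - 5*p_I1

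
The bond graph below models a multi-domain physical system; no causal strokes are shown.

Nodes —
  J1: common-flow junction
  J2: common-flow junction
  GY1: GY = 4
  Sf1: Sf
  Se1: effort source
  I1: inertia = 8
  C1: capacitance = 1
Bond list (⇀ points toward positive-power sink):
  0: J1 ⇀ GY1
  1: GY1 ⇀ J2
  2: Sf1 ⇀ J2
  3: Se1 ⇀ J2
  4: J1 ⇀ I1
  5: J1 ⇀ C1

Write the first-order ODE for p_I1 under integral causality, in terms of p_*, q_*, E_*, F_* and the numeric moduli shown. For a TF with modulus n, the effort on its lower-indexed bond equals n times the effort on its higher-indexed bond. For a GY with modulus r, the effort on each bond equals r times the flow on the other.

dp_I1/dt = -4*F_Sf1 - q_C1

b2 stroke→Sf1  (Sf1: flow source, stroke at near end)
b3 stroke→J2  (source Se1 imposes e)
b1 stroke→J2  (J2: bond 2 brought flow, rest push out)
b0 stroke→J1  (through GY1, causality inverts; strokes same side of GY1)
b4 stroke→I1  (prefer integral on I1)
b5 stroke→J1  (J1: bond 4 brought flow, rest push out)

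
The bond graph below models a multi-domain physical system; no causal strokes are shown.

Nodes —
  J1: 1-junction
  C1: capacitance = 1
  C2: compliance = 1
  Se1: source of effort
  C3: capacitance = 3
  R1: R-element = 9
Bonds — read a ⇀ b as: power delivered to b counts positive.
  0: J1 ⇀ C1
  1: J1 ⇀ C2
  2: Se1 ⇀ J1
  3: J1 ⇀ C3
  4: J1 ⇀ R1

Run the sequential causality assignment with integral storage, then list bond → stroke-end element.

b0 stroke at J1
b1 stroke at J1
b2 stroke at J1
b3 stroke at J1
b4 stroke at R1

#2 stroke→J1  (Se1 fixes effort; stroke away)
#0 stroke→J1  (C1 integral (e out))
#1 stroke→J1  (C2: C, integral causality)
#3 stroke→J1  (prefer integral on C3)
#4 stroke→R1  (J1: last free bond brings flow in)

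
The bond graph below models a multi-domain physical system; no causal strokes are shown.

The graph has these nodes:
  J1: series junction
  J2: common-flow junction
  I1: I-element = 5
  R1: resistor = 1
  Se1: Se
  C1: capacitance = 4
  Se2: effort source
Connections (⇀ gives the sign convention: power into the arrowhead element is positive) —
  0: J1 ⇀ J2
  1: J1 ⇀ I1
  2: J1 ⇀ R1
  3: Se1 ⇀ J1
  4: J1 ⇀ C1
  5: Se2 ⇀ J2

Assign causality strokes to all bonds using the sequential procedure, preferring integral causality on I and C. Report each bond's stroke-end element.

β3 stroke→J1  (source Se1 imposes e)
β5 stroke→J2  (Se2: effort source, stroke at far end)
β0 stroke→J1  (J2 needs exactly one f-in)
β1 stroke→I1  (prefer integral on I1)
β2 stroke→J1  (common-f at J1 fixed by 1)
β4 stroke→J1  (common-f at J1 fixed by 1)

bond 0 |J1
bond 1 |I1
bond 2 |J1
bond 3 |J1
bond 4 |J1
bond 5 |J2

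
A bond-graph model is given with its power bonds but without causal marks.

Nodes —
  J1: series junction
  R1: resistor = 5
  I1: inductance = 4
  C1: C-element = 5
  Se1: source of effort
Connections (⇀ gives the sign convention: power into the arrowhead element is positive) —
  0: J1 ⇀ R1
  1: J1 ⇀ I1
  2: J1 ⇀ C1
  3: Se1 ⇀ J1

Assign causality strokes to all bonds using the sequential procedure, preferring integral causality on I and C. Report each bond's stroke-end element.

b3 stroke at J1  (source Se1 imposes e)
b1 stroke at I1  (I1 integral (f out))
b0 stroke at J1  (J1: bond 1 brought flow, rest push out)
b2 stroke at J1  (common-f at J1 fixed by 1)

b0 |J1
b1 |I1
b2 |J1
b3 |J1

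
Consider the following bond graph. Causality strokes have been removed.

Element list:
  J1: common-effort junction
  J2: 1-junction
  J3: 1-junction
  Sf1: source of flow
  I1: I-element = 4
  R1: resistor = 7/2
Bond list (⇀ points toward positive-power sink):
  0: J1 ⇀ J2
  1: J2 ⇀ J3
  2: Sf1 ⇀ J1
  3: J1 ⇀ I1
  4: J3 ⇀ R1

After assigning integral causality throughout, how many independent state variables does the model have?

1  (I1 all integral)

β2 →Sf1  (source Sf1 imposes f)
β3 →I1  (prefer integral on I1)
β0 →J1  (J1: last free bond brings effort in)
β1 →J2  (1-jn J2 has f-setter on 0)
β4 →J3  (1-jn J3 has f-setter on 1)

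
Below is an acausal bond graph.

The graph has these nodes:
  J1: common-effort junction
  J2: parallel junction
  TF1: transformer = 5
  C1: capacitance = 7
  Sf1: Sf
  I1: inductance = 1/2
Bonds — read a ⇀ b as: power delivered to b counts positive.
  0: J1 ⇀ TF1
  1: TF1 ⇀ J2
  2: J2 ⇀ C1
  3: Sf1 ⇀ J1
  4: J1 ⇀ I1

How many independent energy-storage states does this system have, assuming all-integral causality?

2  (C1, I1 all integral)

β3 stroke at Sf1  (Sf1 (Sf) sets flow on bond)
β2 stroke at J2  (C1 integral (e out))
β1 stroke at TF1  (J2: bond 2 brought effort, rest push out)
β0 stroke at J1  (TF1 one-in-one-out from 1)
β4 stroke at I1  (J1: bond 0 brought effort, rest push out)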